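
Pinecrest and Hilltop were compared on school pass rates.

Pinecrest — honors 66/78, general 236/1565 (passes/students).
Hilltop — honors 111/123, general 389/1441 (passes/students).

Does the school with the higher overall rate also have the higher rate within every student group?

Honors: Pinecrest 66/78 = 84.6%, Hilltop 111/123 = 90.2% → Hilltop
General: Pinecrest 236/1565 = 15.1%, Hilltop 389/1441 = 27.0% → Hilltop
Overall: Pinecrest 302/1643 = 18.4%, Hilltop 500/1564 = 32.0% → Hilltop
Hilltop wins overall and in every student group — no reversal.

Yes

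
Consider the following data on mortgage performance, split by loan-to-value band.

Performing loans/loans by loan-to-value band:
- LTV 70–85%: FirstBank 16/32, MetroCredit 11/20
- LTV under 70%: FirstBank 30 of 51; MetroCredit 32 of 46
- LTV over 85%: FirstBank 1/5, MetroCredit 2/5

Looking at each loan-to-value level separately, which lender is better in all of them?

MetroCredit

LTV 70–85%: FirstBank 16/32 = 50.0%, MetroCredit 11/20 = 55.0% → MetroCredit
LTV under 70%: FirstBank 30/51 = 58.8%, MetroCredit 32/46 = 69.6% → MetroCredit
LTV over 85%: FirstBank 1/5 = 20.0%, MetroCredit 2/5 = 40.0% → MetroCredit
MetroCredit has the higher rate in all 3 groups.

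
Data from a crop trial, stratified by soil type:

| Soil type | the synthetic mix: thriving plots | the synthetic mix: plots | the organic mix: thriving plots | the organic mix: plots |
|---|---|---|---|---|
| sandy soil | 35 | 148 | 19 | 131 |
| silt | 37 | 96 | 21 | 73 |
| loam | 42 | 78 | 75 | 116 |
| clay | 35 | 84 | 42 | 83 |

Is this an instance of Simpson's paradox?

Sandy soil: the synthetic mix 35/148 = 23.6%, the organic mix 19/131 = 14.5% → the synthetic mix
Silt: the synthetic mix 37/96 = 38.5%, the organic mix 21/73 = 28.8% → the synthetic mix
Loam: the synthetic mix 42/78 = 53.8%, the organic mix 75/116 = 64.7% → the organic mix
Clay: the synthetic mix 35/84 = 41.7%, the organic mix 42/83 = 50.6% → the organic mix
Overall: the synthetic mix 149/406 = 36.7%, the organic mix 157/403 = 39.0% → the organic mix
Neither sweeps: the synthetic mix wins 2 of 4 groups, the organic mix wins 2. The organic mix wins overall but not every group — no Simpson reversal.

No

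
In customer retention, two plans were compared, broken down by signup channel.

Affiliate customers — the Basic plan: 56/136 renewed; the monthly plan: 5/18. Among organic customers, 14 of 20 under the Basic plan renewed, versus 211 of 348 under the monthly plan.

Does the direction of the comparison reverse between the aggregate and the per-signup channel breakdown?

Affiliate: the Basic plan 56/136 = 41.2%, the monthly plan 5/18 = 27.8% → the Basic plan
Organic: the Basic plan 14/20 = 70.0%, the monthly plan 211/348 = 60.6% → the Basic plan
Overall: the Basic plan 70/156 = 44.9%, the monthly plan 216/366 = 59.0% → the monthly plan
The Basic plan wins each signup group but the monthly plan wins overall — the comparison reverses. The Basic plan's customers skew toward affiliate, which has a lower base rate.

Yes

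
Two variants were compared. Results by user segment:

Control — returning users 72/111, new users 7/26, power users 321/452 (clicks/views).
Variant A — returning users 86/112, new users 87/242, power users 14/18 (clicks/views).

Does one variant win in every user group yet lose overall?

Returning users: Control 72/111 = 64.9%, Variant A 86/112 = 76.8% → Variant A
New users: Control 7/26 = 26.9%, Variant A 87/242 = 36.0% → Variant A
Power users: Control 321/452 = 71.0%, Variant A 14/18 = 77.8% → Variant A
Overall: Control 400/589 = 67.9%, Variant A 187/372 = 50.3% → Control
Variant A wins each user group but Control wins overall — the comparison reverses. Variant A's views skew toward new users, which has a lower base rate.

Yes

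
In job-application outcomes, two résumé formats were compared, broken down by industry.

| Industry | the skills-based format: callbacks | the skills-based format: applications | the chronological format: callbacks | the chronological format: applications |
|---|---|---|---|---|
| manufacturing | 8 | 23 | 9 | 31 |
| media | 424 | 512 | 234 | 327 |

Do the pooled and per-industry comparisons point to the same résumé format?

Manufacturing: the skills-based format 8/23 = 34.8%, the chronological format 9/31 = 29.0% → the skills-based format
Media: the skills-based format 424/512 = 82.8%, the chronological format 234/327 = 71.6% → the skills-based format
Overall: the skills-based format 432/535 = 80.7%, the chronological format 243/358 = 67.9% → the skills-based format
The skills-based format wins overall and in every industry group — no reversal.

Yes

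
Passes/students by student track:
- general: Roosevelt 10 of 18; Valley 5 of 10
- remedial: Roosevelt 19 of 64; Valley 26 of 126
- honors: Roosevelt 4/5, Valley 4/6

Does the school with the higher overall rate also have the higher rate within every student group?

General: Roosevelt 10/18 = 55.6%, Valley 5/10 = 50.0% → Roosevelt
Remedial: Roosevelt 19/64 = 29.7%, Valley 26/126 = 20.6% → Roosevelt
Honors: Roosevelt 4/5 = 80.0%, Valley 4/6 = 66.7% → Roosevelt
Overall: Roosevelt 33/87 = 37.9%, Valley 35/142 = 24.6% → Roosevelt
Roosevelt wins overall and in every student group — no reversal.

Yes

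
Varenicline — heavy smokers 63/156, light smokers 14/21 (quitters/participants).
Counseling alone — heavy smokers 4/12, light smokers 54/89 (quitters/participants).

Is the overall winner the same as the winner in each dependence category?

No

Heavy smokers: varenicline 63/156 = 40.4%, counseling alone 4/12 = 33.3% → varenicline
Light smokers: varenicline 14/21 = 66.7%, counseling alone 54/89 = 60.7% → varenicline
Overall: varenicline 77/177 = 43.5%, counseling alone 58/101 = 57.4% → counseling alone
Varenicline wins each dependence group but counseling alone wins overall — the comparison reverses. Varenicline's participants skew toward heavy smokers, which has a lower base rate.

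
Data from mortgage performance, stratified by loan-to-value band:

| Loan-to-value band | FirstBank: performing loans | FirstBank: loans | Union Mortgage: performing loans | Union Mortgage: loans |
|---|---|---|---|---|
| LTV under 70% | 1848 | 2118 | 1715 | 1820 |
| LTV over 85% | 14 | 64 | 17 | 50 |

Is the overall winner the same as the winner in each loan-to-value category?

Yes

LTV under 70%: FirstBank 1848/2118 = 87.3%, Union Mortgage 1715/1820 = 94.2% → Union Mortgage
LTV over 85%: FirstBank 14/64 = 21.9%, Union Mortgage 17/50 = 34.0% → Union Mortgage
Overall: FirstBank 1862/2182 = 85.3%, Union Mortgage 1732/1870 = 92.6% → Union Mortgage
Union Mortgage wins overall and in every loan-to-value group — no reversal.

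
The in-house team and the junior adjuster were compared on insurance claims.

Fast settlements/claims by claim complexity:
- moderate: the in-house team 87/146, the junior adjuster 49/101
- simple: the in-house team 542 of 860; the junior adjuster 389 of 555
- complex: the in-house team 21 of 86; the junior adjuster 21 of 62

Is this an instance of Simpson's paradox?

No

Moderate: the in-house team 87/146 = 59.6%, the junior adjuster 49/101 = 48.5% → the in-house team
Simple: the in-house team 542/860 = 63.0%, the junior adjuster 389/555 = 70.1% → the junior adjuster
Complex: the in-house team 21/86 = 24.4%, the junior adjuster 21/62 = 33.9% → the junior adjuster
Overall: the in-house team 650/1092 = 59.5%, the junior adjuster 459/718 = 63.9% → the junior adjuster
Neither sweeps: the in-house team wins 1 of 3 groups, the junior adjuster wins 2. The junior adjuster wins overall but not every group — no Simpson reversal.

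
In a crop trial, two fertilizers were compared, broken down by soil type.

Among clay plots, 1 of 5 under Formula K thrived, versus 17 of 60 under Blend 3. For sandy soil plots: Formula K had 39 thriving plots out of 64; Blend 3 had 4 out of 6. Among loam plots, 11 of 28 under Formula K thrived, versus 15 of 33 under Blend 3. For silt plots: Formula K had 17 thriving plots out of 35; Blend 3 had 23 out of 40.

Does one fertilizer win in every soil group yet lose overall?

Clay: Formula K 1/5 = 20.0%, Blend 3 17/60 = 28.3% → Blend 3
Sandy soil: Formula K 39/64 = 60.9%, Blend 3 4/6 = 66.7% → Blend 3
Loam: Formula K 11/28 = 39.3%, Blend 3 15/33 = 45.5% → Blend 3
Silt: Formula K 17/35 = 48.6%, Blend 3 23/40 = 57.5% → Blend 3
Overall: Formula K 68/132 = 51.5%, Blend 3 59/139 = 42.4% → Formula K
Blend 3 wins each soil group but Formula K wins overall — the comparison reverses. Blend 3's plots skew toward clay, which has a lower base rate.

Yes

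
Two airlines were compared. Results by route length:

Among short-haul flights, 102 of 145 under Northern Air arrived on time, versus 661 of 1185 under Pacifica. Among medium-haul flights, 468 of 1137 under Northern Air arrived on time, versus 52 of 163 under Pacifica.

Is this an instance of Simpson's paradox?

Yes

Short-haul: Northern Air 102/145 = 70.3%, Pacifica 661/1185 = 55.8% → Northern Air
Medium-haul: Northern Air 468/1137 = 41.2%, Pacifica 52/163 = 31.9% → Northern Air
Overall: Northern Air 570/1282 = 44.5%, Pacifica 713/1348 = 52.9% → Pacifica
Northern Air wins each route group but Pacifica wins overall — the comparison reverses. Northern Air's flights skew toward medium-haul, which has a lower base rate.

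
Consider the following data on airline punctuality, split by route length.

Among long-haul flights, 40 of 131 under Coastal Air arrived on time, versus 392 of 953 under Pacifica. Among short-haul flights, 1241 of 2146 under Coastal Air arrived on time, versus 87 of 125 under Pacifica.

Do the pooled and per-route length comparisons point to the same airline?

No

Long-haul: Coastal Air 40/131 = 30.5%, Pacifica 392/953 = 41.1% → Pacifica
Short-haul: Coastal Air 1241/2146 = 57.8%, Pacifica 87/125 = 69.6% → Pacifica
Overall: Coastal Air 1281/2277 = 56.3%, Pacifica 479/1078 = 44.4% → Coastal Air
Pacifica wins each route group but Coastal Air wins overall — the comparison reverses. Pacifica's flights skew toward long-haul, which has a lower base rate.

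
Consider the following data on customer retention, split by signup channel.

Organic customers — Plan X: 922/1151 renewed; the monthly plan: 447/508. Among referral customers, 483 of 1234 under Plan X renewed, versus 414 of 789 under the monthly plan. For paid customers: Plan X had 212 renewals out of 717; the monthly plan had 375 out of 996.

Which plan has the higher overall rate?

Organic: Plan X 922/1151 = 80.1%, the monthly plan 447/508 = 88.0% → the monthly plan
Referral: Plan X 483/1234 = 39.1%, the monthly plan 414/789 = 52.5% → the monthly plan
Paid: Plan X 212/717 = 29.6%, the monthly plan 375/996 = 37.7% → the monthly plan
Overall: Plan X 1617/3102 = 52.1%, the monthly plan 1236/2293 = 53.9% → the monthly plan

the monthly plan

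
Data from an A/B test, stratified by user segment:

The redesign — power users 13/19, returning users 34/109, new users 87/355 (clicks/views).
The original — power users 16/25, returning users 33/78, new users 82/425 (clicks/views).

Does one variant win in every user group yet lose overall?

Power users: the redesign 13/19 = 68.4%, the original 16/25 = 64.0% → the redesign
Returning users: the redesign 34/109 = 31.2%, the original 33/78 = 42.3% → the original
New users: the redesign 87/355 = 24.5%, the original 82/425 = 19.3% → the redesign
Overall: the redesign 134/483 = 27.7%, the original 131/528 = 24.8% → the redesign
Neither sweeps: the redesign wins 2 of 3 groups, the original wins 1. The redesign wins overall but not every group — no Simpson reversal.

No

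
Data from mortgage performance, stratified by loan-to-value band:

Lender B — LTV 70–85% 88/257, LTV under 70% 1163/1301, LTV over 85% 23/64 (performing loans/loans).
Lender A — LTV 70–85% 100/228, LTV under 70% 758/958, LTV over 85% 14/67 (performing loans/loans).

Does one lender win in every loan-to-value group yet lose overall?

No

LTV 70–85%: Lender B 88/257 = 34.2%, Lender A 100/228 = 43.9% → Lender A
LTV under 70%: Lender B 1163/1301 = 89.4%, Lender A 758/958 = 79.1% → Lender B
LTV over 85%: Lender B 23/64 = 35.9%, Lender A 14/67 = 20.9% → Lender B
Overall: Lender B 1274/1622 = 78.5%, Lender A 872/1253 = 69.6% → Lender B
Neither sweeps: Lender B wins 2 of 3 groups, Lender A wins 1. Lender B wins overall but not every group — no Simpson reversal.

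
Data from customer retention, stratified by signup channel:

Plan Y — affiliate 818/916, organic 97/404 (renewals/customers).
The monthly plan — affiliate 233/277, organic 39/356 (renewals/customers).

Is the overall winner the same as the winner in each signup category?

Affiliate: Plan Y 818/916 = 89.3%, the monthly plan 233/277 = 84.1% → Plan Y
Organic: Plan Y 97/404 = 24.0%, the monthly plan 39/356 = 11.0% → Plan Y
Overall: Plan Y 915/1320 = 69.3%, the monthly plan 272/633 = 43.0% → Plan Y
Plan Y wins overall and in every signup group — no reversal.

Yes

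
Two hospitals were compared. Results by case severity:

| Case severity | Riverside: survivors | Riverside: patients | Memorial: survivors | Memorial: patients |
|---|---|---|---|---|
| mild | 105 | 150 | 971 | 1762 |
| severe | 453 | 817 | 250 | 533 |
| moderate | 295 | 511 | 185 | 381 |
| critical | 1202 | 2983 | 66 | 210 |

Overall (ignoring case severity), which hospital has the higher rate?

Memorial

Mild: Riverside 105/150 = 70.0%, Memorial 971/1762 = 55.1% → Riverside
Severe: Riverside 453/817 = 55.4%, Memorial 250/533 = 46.9% → Riverside
Moderate: Riverside 295/511 = 57.7%, Memorial 185/381 = 48.6% → Riverside
Critical: Riverside 1202/2983 = 40.3%, Memorial 66/210 = 31.4% → Riverside
Overall: Riverside 2055/4461 = 46.1%, Memorial 1472/2886 = 51.0% → Memorial
(Riverside wins every case group but Memorial wins overall — Riverside's patients skew toward the low-rate critical group.)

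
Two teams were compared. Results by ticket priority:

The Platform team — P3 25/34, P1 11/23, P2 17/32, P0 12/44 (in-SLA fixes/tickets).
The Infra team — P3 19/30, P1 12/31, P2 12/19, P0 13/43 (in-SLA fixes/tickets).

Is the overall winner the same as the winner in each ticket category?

P3: the Platform team 25/34 = 73.5%, the Infra team 19/30 = 63.3% → the Platform team
P1: the Platform team 11/23 = 47.8%, the Infra team 12/31 = 38.7% → the Platform team
P2: the Platform team 17/32 = 53.1%, the Infra team 12/19 = 63.2% → the Infra team
P0: the Platform team 12/44 = 27.3%, the Infra team 13/43 = 30.2% → the Infra team
Overall: the Platform team 65/133 = 48.9%, the Infra team 56/123 = 45.5% → the Platform team
Neither sweeps: the Platform team wins 2 of 4 groups, the Infra team wins 2. The Platform team wins overall but not every group — no Simpson reversal.

No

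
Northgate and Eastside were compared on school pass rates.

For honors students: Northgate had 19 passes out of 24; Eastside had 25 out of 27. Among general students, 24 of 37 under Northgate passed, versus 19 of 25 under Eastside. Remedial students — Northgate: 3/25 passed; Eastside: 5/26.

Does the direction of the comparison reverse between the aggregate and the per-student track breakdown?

Honors: Northgate 19/24 = 79.2%, Eastside 25/27 = 92.6% → Eastside
General: Northgate 24/37 = 64.9%, Eastside 19/25 = 76.0% → Eastside
Remedial: Northgate 3/25 = 12.0%, Eastside 5/26 = 19.2% → Eastside
Overall: Northgate 46/86 = 53.5%, Eastside 49/78 = 62.8% → Eastside
Eastside wins overall and in every student group — no reversal.

No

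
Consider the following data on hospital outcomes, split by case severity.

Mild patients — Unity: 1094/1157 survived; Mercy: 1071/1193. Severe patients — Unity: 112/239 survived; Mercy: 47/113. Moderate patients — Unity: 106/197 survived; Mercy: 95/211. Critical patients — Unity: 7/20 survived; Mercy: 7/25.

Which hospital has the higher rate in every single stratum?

Mild: Unity 1094/1157 = 94.6%, Mercy 1071/1193 = 89.8% → Unity
Severe: Unity 112/239 = 46.9%, Mercy 47/113 = 41.6% → Unity
Moderate: Unity 106/197 = 53.8%, Mercy 95/211 = 45.0% → Unity
Critical: Unity 7/20 = 35.0%, Mercy 7/25 = 28.0% → Unity
Unity has the higher rate in all 4 groups.

Unity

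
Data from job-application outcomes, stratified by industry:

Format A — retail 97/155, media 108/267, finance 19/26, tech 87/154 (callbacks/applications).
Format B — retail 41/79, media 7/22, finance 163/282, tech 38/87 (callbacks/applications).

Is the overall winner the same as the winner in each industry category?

No

Retail: Format A 97/155 = 62.6%, Format B 41/79 = 51.9% → Format A
Media: Format A 108/267 = 40.4%, Format B 7/22 = 31.8% → Format A
Finance: Format A 19/26 = 73.1%, Format B 163/282 = 57.8% → Format A
Tech: Format A 87/154 = 56.5%, Format B 38/87 = 43.7% → Format A
Overall: Format A 311/602 = 51.7%, Format B 249/470 = 53.0% → Format B
Format A wins each industry group but Format B wins overall — the comparison reverses. Format A's applications skew toward media, which has a lower base rate.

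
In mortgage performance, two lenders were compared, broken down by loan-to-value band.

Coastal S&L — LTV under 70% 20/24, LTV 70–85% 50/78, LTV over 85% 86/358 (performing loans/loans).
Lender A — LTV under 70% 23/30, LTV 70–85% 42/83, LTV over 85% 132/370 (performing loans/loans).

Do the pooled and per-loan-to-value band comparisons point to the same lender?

LTV under 70%: Coastal S&L 20/24 = 83.3%, Lender A 23/30 = 76.7% → Coastal S&L
LTV 70–85%: Coastal S&L 50/78 = 64.1%, Lender A 42/83 = 50.6% → Coastal S&L
LTV over 85%: Coastal S&L 86/358 = 24.0%, Lender A 132/370 = 35.7% → Lender A
Overall: Coastal S&L 156/460 = 33.9%, Lender A 197/483 = 40.8% → Lender A
Neither sweeps: Coastal S&L wins 2 of 3 groups, Lender A wins 1. Lender A wins overall but not every group — no Simpson reversal.

No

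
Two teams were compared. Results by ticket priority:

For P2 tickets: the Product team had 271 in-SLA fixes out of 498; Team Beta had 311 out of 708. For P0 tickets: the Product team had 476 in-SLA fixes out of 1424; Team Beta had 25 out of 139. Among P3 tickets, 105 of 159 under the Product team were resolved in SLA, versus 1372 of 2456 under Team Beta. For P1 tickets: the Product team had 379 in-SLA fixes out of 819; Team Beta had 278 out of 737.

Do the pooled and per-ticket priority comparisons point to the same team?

P2: the Product team 271/498 = 54.4%, Team Beta 311/708 = 43.9% → the Product team
P0: the Product team 476/1424 = 33.4%, Team Beta 25/139 = 18.0% → the Product team
P3: the Product team 105/159 = 66.0%, Team Beta 1372/2456 = 55.9% → the Product team
P1: the Product team 379/819 = 46.3%, Team Beta 278/737 = 37.7% → the Product team
Overall: the Product team 1231/2900 = 42.4%, Team Beta 1986/4040 = 49.2% → Team Beta
The Product team wins each ticket group but Team Beta wins overall — the comparison reverses. The Product team's tickets skew toward P0, which has a lower base rate.

No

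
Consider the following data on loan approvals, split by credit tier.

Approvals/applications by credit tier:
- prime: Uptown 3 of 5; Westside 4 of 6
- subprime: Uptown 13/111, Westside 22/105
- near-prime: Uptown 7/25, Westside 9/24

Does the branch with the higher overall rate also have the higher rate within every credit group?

Yes

Prime: Uptown 3/5 = 60.0%, Westside 4/6 = 66.7% → Westside
Subprime: Uptown 13/111 = 11.7%, Westside 22/105 = 21.0% → Westside
Near-prime: Uptown 7/25 = 28.0%, Westside 9/24 = 37.5% → Westside
Overall: Uptown 23/141 = 16.3%, Westside 35/135 = 25.9% → Westside
Westside wins overall and in every credit group — no reversal.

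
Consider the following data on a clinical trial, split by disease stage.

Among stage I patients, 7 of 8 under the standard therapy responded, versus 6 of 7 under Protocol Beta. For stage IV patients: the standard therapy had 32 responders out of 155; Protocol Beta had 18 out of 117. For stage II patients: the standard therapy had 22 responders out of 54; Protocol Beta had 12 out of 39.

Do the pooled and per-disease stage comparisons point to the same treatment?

Yes

Stage I: the standard therapy 7/8 = 87.5%, Protocol Beta 6/7 = 85.7% → the standard therapy
Stage IV: the standard therapy 32/155 = 20.6%, Protocol Beta 18/117 = 15.4% → the standard therapy
Stage II: the standard therapy 22/54 = 40.7%, Protocol Beta 12/39 = 30.8% → the standard therapy
Overall: the standard therapy 61/217 = 28.1%, Protocol Beta 36/163 = 22.1% → the standard therapy
The standard therapy wins overall and in every disease group — no reversal.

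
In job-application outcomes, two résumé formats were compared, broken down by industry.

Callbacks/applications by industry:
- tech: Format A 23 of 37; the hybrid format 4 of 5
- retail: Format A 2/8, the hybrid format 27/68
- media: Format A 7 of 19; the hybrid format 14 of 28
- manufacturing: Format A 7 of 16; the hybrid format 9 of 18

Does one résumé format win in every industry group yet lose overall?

Yes

Tech: Format A 23/37 = 62.2%, the hybrid format 4/5 = 80.0% → the hybrid format
Retail: Format A 2/8 = 25.0%, the hybrid format 27/68 = 39.7% → the hybrid format
Media: Format A 7/19 = 36.8%, the hybrid format 14/28 = 50.0% → the hybrid format
Manufacturing: Format A 7/16 = 43.8%, the hybrid format 9/18 = 50.0% → the hybrid format
Overall: Format A 39/80 = 48.8%, the hybrid format 54/119 = 45.4% → Format A
The hybrid format wins each industry group but Format A wins overall — the comparison reverses. The hybrid format's applications skew toward retail, which has a lower base rate.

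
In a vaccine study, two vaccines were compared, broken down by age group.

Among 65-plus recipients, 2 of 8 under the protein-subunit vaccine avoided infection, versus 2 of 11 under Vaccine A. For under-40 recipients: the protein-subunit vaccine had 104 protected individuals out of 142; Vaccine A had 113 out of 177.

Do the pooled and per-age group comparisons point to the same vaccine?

Yes

65-plus: the protein-subunit vaccine 2/8 = 25.0%, Vaccine A 2/11 = 18.2% → the protein-subunit vaccine
Under-40: the protein-subunit vaccine 104/142 = 73.2%, Vaccine A 113/177 = 63.8% → the protein-subunit vaccine
Overall: the protein-subunit vaccine 106/150 = 70.7%, Vaccine A 115/188 = 61.2% → the protein-subunit vaccine
The protein-subunit vaccine wins overall and in every age group — no reversal.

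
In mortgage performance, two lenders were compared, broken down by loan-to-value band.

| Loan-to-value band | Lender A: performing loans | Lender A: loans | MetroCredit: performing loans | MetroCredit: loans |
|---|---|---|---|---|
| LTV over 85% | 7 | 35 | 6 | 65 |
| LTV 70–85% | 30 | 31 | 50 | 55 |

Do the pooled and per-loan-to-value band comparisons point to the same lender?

LTV over 85%: Lender A 7/35 = 20.0%, MetroCredit 6/65 = 9.2% → Lender A
LTV 70–85%: Lender A 30/31 = 96.8%, MetroCredit 50/55 = 90.9% → Lender A
Overall: Lender A 37/66 = 56.1%, MetroCredit 56/120 = 46.7% → Lender A
Lender A wins overall and in every loan-to-value group — no reversal.

Yes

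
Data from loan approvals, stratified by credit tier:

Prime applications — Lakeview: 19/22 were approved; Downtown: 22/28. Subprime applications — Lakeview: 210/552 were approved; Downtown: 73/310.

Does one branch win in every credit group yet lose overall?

Prime: Lakeview 19/22 = 86.4%, Downtown 22/28 = 78.6% → Lakeview
Subprime: Lakeview 210/552 = 38.0%, Downtown 73/310 = 23.5% → Lakeview
Overall: Lakeview 229/574 = 39.9%, Downtown 95/338 = 28.1% → Lakeview
Lakeview wins overall and in every credit group — no reversal.

No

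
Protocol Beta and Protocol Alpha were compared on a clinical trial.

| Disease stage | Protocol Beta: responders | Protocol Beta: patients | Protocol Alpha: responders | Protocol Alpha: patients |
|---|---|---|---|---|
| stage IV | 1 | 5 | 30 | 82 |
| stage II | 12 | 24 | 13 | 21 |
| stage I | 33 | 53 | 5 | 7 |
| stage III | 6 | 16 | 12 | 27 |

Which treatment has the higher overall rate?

Protocol Beta

Stage IV: Protocol Beta 1/5 = 20.0%, Protocol Alpha 30/82 = 36.6% → Protocol Alpha
Stage II: Protocol Beta 12/24 = 50.0%, Protocol Alpha 13/21 = 61.9% → Protocol Alpha
Stage I: Protocol Beta 33/53 = 62.3%, Protocol Alpha 5/7 = 71.4% → Protocol Alpha
Stage III: Protocol Beta 6/16 = 37.5%, Protocol Alpha 12/27 = 44.4% → Protocol Alpha
Overall: Protocol Beta 52/98 = 53.1%, Protocol Alpha 60/137 = 43.8% → Protocol Beta
(Protocol Alpha wins every disease group but Protocol Beta wins overall — Protocol Alpha's patients skew toward the low-rate stage IV group.)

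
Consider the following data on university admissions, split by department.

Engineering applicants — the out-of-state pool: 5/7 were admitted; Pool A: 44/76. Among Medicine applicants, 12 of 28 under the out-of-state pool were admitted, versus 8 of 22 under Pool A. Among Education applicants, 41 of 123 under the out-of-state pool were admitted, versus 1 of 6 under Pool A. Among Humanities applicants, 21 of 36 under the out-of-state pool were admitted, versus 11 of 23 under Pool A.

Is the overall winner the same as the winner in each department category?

No

Engineering: the out-of-state pool 5/7 = 71.4%, Pool A 44/76 = 57.9% → the out-of-state pool
Medicine: the out-of-state pool 12/28 = 42.9%, Pool A 8/22 = 36.4% → the out-of-state pool
Education: the out-of-state pool 41/123 = 33.3%, Pool A 1/6 = 16.7% → the out-of-state pool
Humanities: the out-of-state pool 21/36 = 58.3%, Pool A 11/23 = 47.8% → the out-of-state pool
Overall: the out-of-state pool 79/194 = 40.7%, Pool A 64/127 = 50.4% → Pool A
The out-of-state pool wins each department group but Pool A wins overall — the comparison reverses. The out-of-state pool's applicants skew toward Education, which has a lower base rate.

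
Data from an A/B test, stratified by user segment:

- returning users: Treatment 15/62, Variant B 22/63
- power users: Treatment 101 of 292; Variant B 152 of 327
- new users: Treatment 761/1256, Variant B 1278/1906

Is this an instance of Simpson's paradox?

Returning users: Treatment 15/62 = 24.2%, Variant B 22/63 = 34.9% → Variant B
Power users: Treatment 101/292 = 34.6%, Variant B 152/327 = 46.5% → Variant B
New users: Treatment 761/1256 = 60.6%, Variant B 1278/1906 = 67.1% → Variant B
Overall: Treatment 877/1610 = 54.5%, Variant B 1452/2296 = 63.2% → Variant B
Variant B wins overall and in every user group — no reversal.

No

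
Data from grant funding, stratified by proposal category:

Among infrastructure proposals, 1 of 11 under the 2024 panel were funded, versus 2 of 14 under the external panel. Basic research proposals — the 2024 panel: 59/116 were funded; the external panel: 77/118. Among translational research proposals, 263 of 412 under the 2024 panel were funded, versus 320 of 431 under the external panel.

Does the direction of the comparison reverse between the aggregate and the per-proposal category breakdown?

No

Infrastructure: the 2024 panel 1/11 = 9.1%, the external panel 2/14 = 14.3% → the external panel
Basic research: the 2024 panel 59/116 = 50.9%, the external panel 77/118 = 65.3% → the external panel
Translational research: the 2024 panel 263/412 = 63.8%, the external panel 320/431 = 74.2% → the external panel
Overall: the 2024 panel 323/539 = 59.9%, the external panel 399/563 = 70.9% → the external panel
The external panel wins overall and in every proposal group — no reversal.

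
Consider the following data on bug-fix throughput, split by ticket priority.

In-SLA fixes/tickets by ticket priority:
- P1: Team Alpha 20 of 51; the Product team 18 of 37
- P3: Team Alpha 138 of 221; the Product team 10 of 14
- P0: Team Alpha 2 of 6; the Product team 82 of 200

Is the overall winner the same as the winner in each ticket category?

No

P1: Team Alpha 20/51 = 39.2%, the Product team 18/37 = 48.6% → the Product team
P3: Team Alpha 138/221 = 62.4%, the Product team 10/14 = 71.4% → the Product team
P0: Team Alpha 2/6 = 33.3%, the Product team 82/200 = 41.0% → the Product team
Overall: Team Alpha 160/278 = 57.6%, the Product team 110/251 = 43.8% → Team Alpha
The Product team wins each ticket group but Team Alpha wins overall — the comparison reverses. The Product team's tickets skew toward P0, which has a lower base rate.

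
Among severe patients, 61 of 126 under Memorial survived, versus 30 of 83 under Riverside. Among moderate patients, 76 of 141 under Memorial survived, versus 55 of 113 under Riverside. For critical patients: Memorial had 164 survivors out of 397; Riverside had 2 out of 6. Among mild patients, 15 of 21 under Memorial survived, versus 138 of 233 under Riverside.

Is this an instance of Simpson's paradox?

Yes

Severe: Memorial 61/126 = 48.4%, Riverside 30/83 = 36.1% → Memorial
Moderate: Memorial 76/141 = 53.9%, Riverside 55/113 = 48.7% → Memorial
Critical: Memorial 164/397 = 41.3%, Riverside 2/6 = 33.3% → Memorial
Mild: Memorial 15/21 = 71.4%, Riverside 138/233 = 59.2% → Memorial
Overall: Memorial 316/685 = 46.1%, Riverside 225/435 = 51.7% → Riverside
Memorial wins each case group but Riverside wins overall — the comparison reverses. Memorial's patients skew toward critical, which has a lower base rate.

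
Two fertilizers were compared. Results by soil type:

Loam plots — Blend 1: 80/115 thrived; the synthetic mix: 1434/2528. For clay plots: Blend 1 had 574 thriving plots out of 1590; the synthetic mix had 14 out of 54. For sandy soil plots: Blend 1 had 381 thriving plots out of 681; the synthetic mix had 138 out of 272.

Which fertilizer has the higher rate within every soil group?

Blend 1

Loam: Blend 1 80/115 = 69.6%, the synthetic mix 1434/2528 = 56.7% → Blend 1
Clay: Blend 1 574/1590 = 36.1%, the synthetic mix 14/54 = 25.9% → Blend 1
Sandy soil: Blend 1 381/681 = 55.9%, the synthetic mix 138/272 = 50.7% → Blend 1
Blend 1 has the higher rate in all 3 groups.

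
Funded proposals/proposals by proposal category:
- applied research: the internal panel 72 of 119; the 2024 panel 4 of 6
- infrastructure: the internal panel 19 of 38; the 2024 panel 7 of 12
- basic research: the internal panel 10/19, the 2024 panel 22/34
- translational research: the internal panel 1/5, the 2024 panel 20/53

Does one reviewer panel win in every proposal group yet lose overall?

Applied research: the internal panel 72/119 = 60.5%, the 2024 panel 4/6 = 66.7% → the 2024 panel
Infrastructure: the internal panel 19/38 = 50.0%, the 2024 panel 7/12 = 58.3% → the 2024 panel
Basic research: the internal panel 10/19 = 52.6%, the 2024 panel 22/34 = 64.7% → the 2024 panel
Translational research: the internal panel 1/5 = 20.0%, the 2024 panel 20/53 = 37.7% → the 2024 panel
Overall: the internal panel 102/181 = 56.4%, the 2024 panel 53/105 = 50.5% → the internal panel
The 2024 panel wins each proposal group but the internal panel wins overall — the comparison reverses. The 2024 panel's proposals skew toward translational research, which has a lower base rate.

Yes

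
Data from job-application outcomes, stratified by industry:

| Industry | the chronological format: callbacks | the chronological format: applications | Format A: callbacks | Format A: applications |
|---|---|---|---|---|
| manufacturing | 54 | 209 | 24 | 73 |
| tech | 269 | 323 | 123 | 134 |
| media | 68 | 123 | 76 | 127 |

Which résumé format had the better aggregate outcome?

Format A

Manufacturing: the chronological format 54/209 = 25.8%, Format A 24/73 = 32.9% → Format A
Tech: the chronological format 269/323 = 83.3%, Format A 123/134 = 91.8% → Format A
Media: the chronological format 68/123 = 55.3%, Format A 76/127 = 59.8% → Format A
Overall: the chronological format 391/655 = 59.7%, Format A 223/334 = 66.8% → Format A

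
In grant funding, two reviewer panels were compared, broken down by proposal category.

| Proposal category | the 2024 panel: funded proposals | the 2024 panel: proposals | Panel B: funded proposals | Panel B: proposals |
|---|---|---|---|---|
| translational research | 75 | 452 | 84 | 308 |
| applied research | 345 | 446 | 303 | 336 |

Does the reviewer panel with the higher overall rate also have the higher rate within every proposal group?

Yes

Translational research: the 2024 panel 75/452 = 16.6%, Panel B 84/308 = 27.3% → Panel B
Applied research: the 2024 panel 345/446 = 77.4%, Panel B 303/336 = 90.2% → Panel B
Overall: the 2024 panel 420/898 = 46.8%, Panel B 387/644 = 60.1% → Panel B
Panel B wins overall and in every proposal group — no reversal.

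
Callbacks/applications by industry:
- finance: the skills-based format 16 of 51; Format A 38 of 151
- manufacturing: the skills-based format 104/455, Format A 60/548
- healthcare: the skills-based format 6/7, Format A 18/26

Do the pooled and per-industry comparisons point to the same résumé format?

Yes

Finance: the skills-based format 16/51 = 31.4%, Format A 38/151 = 25.2% → the skills-based format
Manufacturing: the skills-based format 104/455 = 22.9%, Format A 60/548 = 10.9% → the skills-based format
Healthcare: the skills-based format 6/7 = 85.7%, Format A 18/26 = 69.2% → the skills-based format
Overall: the skills-based format 126/513 = 24.6%, Format A 116/725 = 16.0% → the skills-based format
The skills-based format wins overall and in every industry group — no reversal.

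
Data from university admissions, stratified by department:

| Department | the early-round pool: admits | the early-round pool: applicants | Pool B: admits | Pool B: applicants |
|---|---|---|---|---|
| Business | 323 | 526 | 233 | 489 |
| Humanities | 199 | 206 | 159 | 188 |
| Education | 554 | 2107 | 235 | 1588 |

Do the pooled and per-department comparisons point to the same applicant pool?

Business: the early-round pool 323/526 = 61.4%, Pool B 233/489 = 47.6% → the early-round pool
Humanities: the early-round pool 199/206 = 96.6%, Pool B 159/188 = 84.6% → the early-round pool
Education: the early-round pool 554/2107 = 26.3%, Pool B 235/1588 = 14.8% → the early-round pool
Overall: the early-round pool 1076/2839 = 37.9%, Pool B 627/2265 = 27.7% → the early-round pool
The early-round pool wins overall and in every department group — no reversal.

Yes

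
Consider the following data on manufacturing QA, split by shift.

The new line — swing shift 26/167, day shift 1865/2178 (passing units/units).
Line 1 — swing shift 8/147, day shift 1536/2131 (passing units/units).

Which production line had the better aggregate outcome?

Swing shift: the new line 26/167 = 15.6%, Line 1 8/147 = 5.4% → the new line
Day shift: the new line 1865/2178 = 85.6%, Line 1 1536/2131 = 72.1% → the new line
Overall: the new line 1891/2345 = 80.6%, Line 1 1544/2278 = 67.8% → the new line

the new line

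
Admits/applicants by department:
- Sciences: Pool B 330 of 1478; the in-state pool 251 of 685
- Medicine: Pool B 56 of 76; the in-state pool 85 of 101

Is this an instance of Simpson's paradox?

Sciences: Pool B 330/1478 = 22.3%, the in-state pool 251/685 = 36.6% → the in-state pool
Medicine: Pool B 56/76 = 73.7%, the in-state pool 85/101 = 84.2% → the in-state pool
Overall: Pool B 386/1554 = 24.8%, the in-state pool 336/786 = 42.7% → the in-state pool
The in-state pool wins overall and in every department group — no reversal.

No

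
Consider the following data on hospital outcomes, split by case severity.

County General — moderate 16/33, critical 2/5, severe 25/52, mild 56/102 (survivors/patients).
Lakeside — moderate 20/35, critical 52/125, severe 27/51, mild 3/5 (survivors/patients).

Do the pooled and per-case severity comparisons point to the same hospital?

Moderate: County General 16/33 = 48.5%, Lakeside 20/35 = 57.1% → Lakeside
Critical: County General 2/5 = 40.0%, Lakeside 52/125 = 41.6% → Lakeside
Severe: County General 25/52 = 48.1%, Lakeside 27/51 = 52.9% → Lakeside
Mild: County General 56/102 = 54.9%, Lakeside 3/5 = 60.0% → Lakeside
Overall: County General 99/192 = 51.6%, Lakeside 102/216 = 47.2% → County General
Lakeside wins each case group but County General wins overall — the comparison reverses. Lakeside's patients skew toward critical, which has a lower base rate.

No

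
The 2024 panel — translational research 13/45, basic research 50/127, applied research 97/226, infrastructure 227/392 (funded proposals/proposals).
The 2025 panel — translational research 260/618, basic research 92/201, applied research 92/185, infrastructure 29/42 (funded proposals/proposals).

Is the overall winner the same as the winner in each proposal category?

No

Translational research: the 2024 panel 13/45 = 28.9%, the 2025 panel 260/618 = 42.1% → the 2025 panel
Basic research: the 2024 panel 50/127 = 39.4%, the 2025 panel 92/201 = 45.8% → the 2025 panel
Applied research: the 2024 panel 97/226 = 42.9%, the 2025 panel 92/185 = 49.7% → the 2025 panel
Infrastructure: the 2024 panel 227/392 = 57.9%, the 2025 panel 29/42 = 69.0% → the 2025 panel
Overall: the 2024 panel 387/790 = 49.0%, the 2025 panel 473/1046 = 45.2% → the 2024 panel
The 2025 panel wins each proposal group but the 2024 panel wins overall — the comparison reverses. The 2025 panel's proposals skew toward translational research, which has a lower base rate.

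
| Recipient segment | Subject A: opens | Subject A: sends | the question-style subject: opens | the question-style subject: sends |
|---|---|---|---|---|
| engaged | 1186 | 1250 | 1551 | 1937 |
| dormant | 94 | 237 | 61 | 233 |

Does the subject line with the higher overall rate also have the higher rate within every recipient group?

Engaged: Subject A 1186/1250 = 94.9%, the question-style subject 1551/1937 = 80.1% → Subject A
Dormant: Subject A 94/237 = 39.7%, the question-style subject 61/233 = 26.2% → Subject A
Overall: Subject A 1280/1487 = 86.1%, the question-style subject 1612/2170 = 74.3% → Subject A
Subject A wins overall and in every recipient group — no reversal.

Yes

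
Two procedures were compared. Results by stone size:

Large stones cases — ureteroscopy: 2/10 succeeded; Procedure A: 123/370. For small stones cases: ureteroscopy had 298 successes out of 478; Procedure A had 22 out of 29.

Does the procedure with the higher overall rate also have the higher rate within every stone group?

Large stones: ureteroscopy 2/10 = 20.0%, Procedure A 123/370 = 33.2% → Procedure A
Small stones: ureteroscopy 298/478 = 62.3%, Procedure A 22/29 = 75.9% → Procedure A
Overall: ureteroscopy 300/488 = 61.5%, Procedure A 145/399 = 36.3% → ureteroscopy
Procedure A wins each stone group but ureteroscopy wins overall — the comparison reverses. Procedure A's cases skew toward large stones, which has a lower base rate.

No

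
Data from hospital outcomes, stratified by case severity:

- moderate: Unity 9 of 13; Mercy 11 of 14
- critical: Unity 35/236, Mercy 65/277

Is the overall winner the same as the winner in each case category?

Yes

Moderate: Unity 9/13 = 69.2%, Mercy 11/14 = 78.6% → Mercy
Critical: Unity 35/236 = 14.8%, Mercy 65/277 = 23.5% → Mercy
Overall: Unity 44/249 = 17.7%, Mercy 76/291 = 26.1% → Mercy
Mercy wins overall and in every case group — no reversal.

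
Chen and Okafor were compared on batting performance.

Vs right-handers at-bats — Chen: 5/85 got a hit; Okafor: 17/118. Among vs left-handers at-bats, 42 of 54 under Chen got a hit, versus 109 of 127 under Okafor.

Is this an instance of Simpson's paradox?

No

Vs right-handers: Chen 5/85 = 5.9%, Okafor 17/118 = 14.4% → Okafor
Vs left-handers: Chen 42/54 = 77.8%, Okafor 109/127 = 85.8% → Okafor
Overall: Chen 47/139 = 33.8%, Okafor 126/245 = 51.4% → Okafor
Okafor wins overall and in every pitcher group — no reversal.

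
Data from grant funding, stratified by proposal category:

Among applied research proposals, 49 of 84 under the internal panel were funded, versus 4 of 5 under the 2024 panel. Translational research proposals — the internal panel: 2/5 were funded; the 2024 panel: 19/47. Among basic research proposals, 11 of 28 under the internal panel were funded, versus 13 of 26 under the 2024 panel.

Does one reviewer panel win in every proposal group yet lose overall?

Yes

Applied research: the internal panel 49/84 = 58.3%, the 2024 panel 4/5 = 80.0% → the 2024 panel
Translational research: the internal panel 2/5 = 40.0%, the 2024 panel 19/47 = 40.4% → the 2024 panel
Basic research: the internal panel 11/28 = 39.3%, the 2024 panel 13/26 = 50.0% → the 2024 panel
Overall: the internal panel 62/117 = 53.0%, the 2024 panel 36/78 = 46.2% → the internal panel
The 2024 panel wins each proposal group but the internal panel wins overall — the comparison reverses. The 2024 panel's proposals skew toward translational research, which has a lower base rate.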